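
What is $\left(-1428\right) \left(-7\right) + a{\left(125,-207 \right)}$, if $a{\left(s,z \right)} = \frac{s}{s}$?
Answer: $9997$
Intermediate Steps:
$a{\left(s,z \right)} = 1$
$\left(-1428\right) \left(-7\right) + a{\left(125,-207 \right)} = \left(-1428\right) \left(-7\right) + 1 = 9996 + 1 = 9997$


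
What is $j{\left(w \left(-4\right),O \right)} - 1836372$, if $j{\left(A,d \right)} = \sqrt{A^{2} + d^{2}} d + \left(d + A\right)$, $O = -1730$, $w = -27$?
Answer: $-1837994 - 3460 \sqrt{751141} \approx -4.8367 \cdot 10^{6}$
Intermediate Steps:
$j{\left(A,d \right)} = A + d + d \sqrt{A^{2} + d^{2}}$ ($j{\left(A,d \right)} = d \sqrt{A^{2} + d^{2}} + \left(A + d\right) = A + d + d \sqrt{A^{2} + d^{2}}$)
$j{\left(w \left(-4\right),O \right)} - 1836372 = \left(\left(-27\right) \left(-4\right) - 1730 - 1730 \sqrt{\left(\left(-27\right) \left(-4\right)\right)^{2} + \left(-1730\right)^{2}}\right) - 1836372 = \left(108 - 1730 - 1730 \sqrt{108^{2} + 2992900}\right) - 1836372 = \left(108 - 1730 - 1730 \sqrt{11664 + 2992900}\right) - 1836372 = \left(108 - 1730 - 1730 \sqrt{3004564}\right) - 1836372 = \left(108 - 1730 - 1730 \cdot 2 \sqrt{751141}\right) - 1836372 = \left(108 - 1730 - 3460 \sqrt{751141}\right) - 1836372 = \left(-1622 - 3460 \sqrt{751141}\right) - 1836372 = -1837994 - 3460 \sqrt{751141}$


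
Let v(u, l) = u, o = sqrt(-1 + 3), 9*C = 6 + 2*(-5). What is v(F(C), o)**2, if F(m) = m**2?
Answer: 256/6561 ≈ 0.039018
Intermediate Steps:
C = -4/9 (C = (6 + 2*(-5))/9 = (6 - 10)/9 = (1/9)*(-4) = -4/9 ≈ -0.44444)
o = sqrt(2) ≈ 1.4142
v(F(C), o)**2 = ((-4/9)**2)**2 = (16/81)**2 = 256/6561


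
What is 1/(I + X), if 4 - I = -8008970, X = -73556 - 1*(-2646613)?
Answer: 1/10582031 ≈ 9.4500e-8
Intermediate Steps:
X = 2573057 (X = -73556 + 2646613 = 2573057)
I = 8008974 (I = 4 - 1*(-8008970) = 4 + 8008970 = 8008974)
1/(I + X) = 1/(8008974 + 2573057) = 1/10582031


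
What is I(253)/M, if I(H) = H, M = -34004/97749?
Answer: -24730497/34004 ≈ -727.28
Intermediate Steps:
M = -34004/97749 (M = -34004*1/97749 = -34004/97749 ≈ -0.34787)
I(253)/M = 253/(-34004/97749) = 253*(-97749/34004) = -24730497/34004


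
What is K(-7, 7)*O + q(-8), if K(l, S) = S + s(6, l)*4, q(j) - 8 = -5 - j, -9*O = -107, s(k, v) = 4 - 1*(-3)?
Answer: 3844/9 ≈ 427.11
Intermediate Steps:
s(k, v) = 7 (s(k, v) = 4 + 3 = 7)
O = 107/9 (O = -⅑*(-107) = 107/9 ≈ 11.889)
q(j) = 3 - j (q(j) = 8 + (-5 - j) = 3 - j)
K(l, S) = 28 + S (K(l, S) = S + 7*4 = S + 28 = 28 + S)
K(-7, 7)*O + q(-8) = (28 + 7)*(107/9) + (3 - 1*(-8)) = 35*(107/9) + (3 + 8) = 3745/9 + 11 = 3844/9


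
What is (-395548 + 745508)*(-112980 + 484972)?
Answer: 130182320320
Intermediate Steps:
(-395548 + 745508)*(-112980 + 484972) = 349960*371992 = 130182320320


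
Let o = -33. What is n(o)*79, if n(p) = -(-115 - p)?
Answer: 6478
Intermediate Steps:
n(p) = 115 + p
n(o)*79 = (115 - 33)*79 = 82*79 = 6478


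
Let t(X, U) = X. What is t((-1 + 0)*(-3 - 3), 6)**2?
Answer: 36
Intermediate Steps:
t((-1 + 0)*(-3 - 3), 6)**2 = ((-1 + 0)*(-3 - 3))**2 = (-1*(-6))**2 = 6**2 = 36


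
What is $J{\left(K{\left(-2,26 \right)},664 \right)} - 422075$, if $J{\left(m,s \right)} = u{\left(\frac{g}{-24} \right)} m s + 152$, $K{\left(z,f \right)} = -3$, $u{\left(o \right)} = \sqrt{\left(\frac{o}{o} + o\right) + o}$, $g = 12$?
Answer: $-421923$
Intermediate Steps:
$u{\left(o \right)} = \sqrt{1 + 2 o}$ ($u{\left(o \right)} = \sqrt{\left(1 + o\right) + o} = \sqrt{1 + 2 o}$)
$J{\left(m,s \right)} = 152$ ($J{\left(m,s \right)} = \sqrt{1 + 2 \frac{12}{-24}} m s + 152 = \sqrt{1 + 2 \cdot 12 \left(- \frac{1}{24}\right)} m s + 152 = \sqrt{1 + 2 \left(- \frac{1}{2}\right)} m s + 152 = \sqrt{1 - 1} m s + 152 = \sqrt{0} m s + 152 = 0 m s + 152 = 0 s + 152 = 0 + 152 = 152$)
$J{\left(K{\left(-2,26 \right)},664 \right)} - 422075 = 152 - 422075 = -421923$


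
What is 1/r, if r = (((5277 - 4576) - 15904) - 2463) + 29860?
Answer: 1/12194 ≈ 8.2007e-5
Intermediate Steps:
r = 12194 (r = ((701 - 15904) - 2463) + 29860 = (-15203 - 2463) + 29860 = -17666 + 29860 = 12194)
1/r = 1/12194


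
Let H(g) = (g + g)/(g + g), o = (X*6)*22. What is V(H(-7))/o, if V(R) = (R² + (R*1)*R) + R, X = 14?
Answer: 1/616 ≈ 0.0016234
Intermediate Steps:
o = 1848 (o = (14*6)*22 = 84*22 = 1848)
H(g) = 1 (H(g) = (2*g)/((2*g)) = (2*g)*(1/(2*g)) = 1)
V(R) = R + 2*R² (V(R) = (R² + R*R) + R = (R² + R²) + R = 2*R² + R = R + 2*R²)
V(H(-7))/o = (1*(1 + 2*1))/1848 = (1*(1 + 2))*(1/1848) = (1*3)*(1/1848) = 3*(1/1848) = 1/616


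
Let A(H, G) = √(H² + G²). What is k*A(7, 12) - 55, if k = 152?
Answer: -55 + 152*√193 ≈ 2056.7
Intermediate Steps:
A(H, G) = √(G² + H²)
k*A(7, 12) - 55 = 152*√(12² + 7²) - 55 = 152*√(144 + 49) - 55 = 152*√193 - 55 = -55 + 152*√193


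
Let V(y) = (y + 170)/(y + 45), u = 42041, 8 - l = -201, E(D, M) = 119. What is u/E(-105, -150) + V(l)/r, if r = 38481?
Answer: 24171534955/68419218 ≈ 353.29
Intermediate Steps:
l = 209 (l = 8 - 1*(-201) = 8 + 201 = 209)
V(y) = (170 + y)/(45 + y)
u/E(-105, -150) + V(l)/r = 42041/119 + ((170 + 209)/(45 + 209))/38481 = 42041*(1/119) + (379/254)*(1/38481) = 2473/7 + ((1/254)*379)*(1/38481) = 2473/7 + (379/254)*(1/38481) = 2473/7 + 379/9774174 = 24171534955/68419218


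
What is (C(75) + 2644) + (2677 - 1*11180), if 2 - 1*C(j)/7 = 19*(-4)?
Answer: -5313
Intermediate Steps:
C(j) = 546 (C(j) = 14 - 133*(-4) = 14 - 7*(-76) = 14 + 532 = 546)
(C(75) + 2644) + (2677 - 1*11180) = (546 + 2644) + (2677 - 1*11180) = 3190 + (2677 - 11180) = 3190 - 8503 = -5313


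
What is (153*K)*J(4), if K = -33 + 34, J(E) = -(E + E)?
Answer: -1224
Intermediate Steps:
J(E) = -2*E
K = 1
(153*K)*J(4) = (153*1)*(-2*4) = 153*(-8) = -1224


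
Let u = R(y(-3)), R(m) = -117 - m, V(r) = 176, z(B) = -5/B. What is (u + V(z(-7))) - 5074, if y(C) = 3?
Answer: -5018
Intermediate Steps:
u = -120 (u = -117 - 1*3 = -117 - 3 = -120)
(u + V(z(-7))) - 5074 = (-120 + 176) - 5074 = 56 - 5074 = -5018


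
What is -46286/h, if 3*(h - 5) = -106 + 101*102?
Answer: -138858/10211 ≈ -13.599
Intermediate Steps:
h = 10211/3 (h = 5 + (-106 + 101*102)/3 = 5 + (-106 + 10302)/3 = 5 + (⅓)*10196 = 5 + 10196/3 = 10211/3 ≈ 3403.7)
-46286/h = -46286/10211/3 = -46286*3/10211 = -138858/10211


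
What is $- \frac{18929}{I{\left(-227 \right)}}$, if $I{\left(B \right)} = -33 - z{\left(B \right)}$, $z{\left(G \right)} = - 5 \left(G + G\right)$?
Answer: $\frac{18929}{2303} \approx 8.2193$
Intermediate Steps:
$z{\left(G \right)} = - 10 G$ ($z{\left(G \right)} = - 5 \cdot 2 G = - 10 G$)
$I{\left(B \right)} = -33 + 10 B$ ($I{\left(B \right)} = -33 - - 10 B = -33 + 10 B$)
$- \frac{18929}{I{\left(-227 \right)}} = - \frac{18929}{-33 + 10 \left(-227\right)} = - \frac{18929}{-33 - 2270} = - \frac{18929}{-2303} = \left(-18929\right) \left(- \frac{1}{2303}\right) = \frac{18929}{2303}$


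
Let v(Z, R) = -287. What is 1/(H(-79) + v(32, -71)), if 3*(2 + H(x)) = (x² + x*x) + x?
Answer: 3/11536 ≈ 0.00026006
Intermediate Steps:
H(x) = -2 + x/3 + 2*x²/3 (H(x) = -2 + ((x² + x*x) + x)/3 = -2 + ((x² + x²) + x)/3 = -2 + (2*x² + x)/3 = -2 + (x + 2*x²)/3 = -2 + (x/3 + 2*x²/3) = -2 + x/3 + 2*x²/3)
1/(H(-79) + v(32, -71)) = 1/((-2 + (⅓)*(-79) + (⅔)*(-79)²) - 287) = 1/((-2 - 79/3 + (⅔)*6241) - 287) = 1/((-2 - 79/3 + 12482/3) - 287) = 1/(12397/3 - 287) = 1/(11536/3) = 3/11536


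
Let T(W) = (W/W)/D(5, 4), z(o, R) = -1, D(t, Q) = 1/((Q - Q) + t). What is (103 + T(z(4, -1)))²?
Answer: 11664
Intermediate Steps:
D(t, Q) = 1/t (D(t, Q) = 1/(0 + t) = 1/t)
T(W) = 5 (T(W) = (W/W)/(1/5) = 1/(⅕) = 1*5 = 5)
(103 + T(z(4, -1)))² = (103 + 5)² = 108² = 11664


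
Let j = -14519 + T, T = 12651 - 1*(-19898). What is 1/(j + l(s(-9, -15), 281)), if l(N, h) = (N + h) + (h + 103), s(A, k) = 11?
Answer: 1/18706 ≈ 5.3459e-5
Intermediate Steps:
l(N, h) = 103 + N + 2*h (l(N, h) = (N + h) + (103 + h) = 103 + N + 2*h)
T = 32549 (T = 12651 + 19898 = 32549)
j = 18030 (j = -14519 + 32549 = 18030)
1/(j + l(s(-9, -15), 281)) = 1/(18030 + (103 + 11 + 2*281)) = 1/(18030 + (103 + 11 + 562)) = 1/(18030 + 676) = 1/18706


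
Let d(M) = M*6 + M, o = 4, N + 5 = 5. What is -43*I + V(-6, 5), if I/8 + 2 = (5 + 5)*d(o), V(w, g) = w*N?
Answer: -95632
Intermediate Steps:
N = 0 (N = -5 + 5 = 0)
V(w, g) = 0 (V(w, g) = w*0 = 0)
d(M) = 7*M (d(M) = 6*M + M = 7*M)
I = 2224 (I = -16 + 8*((5 + 5)*(7*4)) = -16 + 8*(10*28) = -16 + 8*280 = -16 + 2240 = 2224)
-43*I + V(-6, 5) = -43*2224 + 0 = -95632 + 0 = -95632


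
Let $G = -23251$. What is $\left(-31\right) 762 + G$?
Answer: $-46873$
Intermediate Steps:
$\left(-31\right) 762 + G = \left(-31\right) 762 - 23251 = -23622 - 23251 = -46873$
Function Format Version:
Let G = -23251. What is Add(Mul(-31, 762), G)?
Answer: -46873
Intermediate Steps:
Add(Mul(-31, 762), G) = Add(Mul(-31, 762), -23251) = Add(-23622, -23251) = -46873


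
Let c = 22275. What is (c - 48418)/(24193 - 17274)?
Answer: -26143/6919 ≈ -3.7784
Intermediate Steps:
(c - 48418)/(24193 - 17274) = (22275 - 48418)/(24193 - 17274) = -26143/6919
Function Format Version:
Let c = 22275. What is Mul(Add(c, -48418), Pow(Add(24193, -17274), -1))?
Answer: Rational(-26143, 6919) ≈ -3.7784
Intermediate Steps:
Mul(Add(c, -48418), Pow(Add(24193, -17274), -1)) = Mul(Add(22275, -48418), Pow(Add(24193, -17274), -1)) = Mul(-26143, Pow(6919, -1)) = Mul(-26143, Rational(1, 6919)) = Rational(-26143, 6919)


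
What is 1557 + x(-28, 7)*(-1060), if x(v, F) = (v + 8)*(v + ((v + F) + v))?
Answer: -1630843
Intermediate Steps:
x(v, F) = (8 + v)*(F + 3*v) (x(v, F) = (8 + v)*(v + ((F + v) + v)) = (8 + v)*(v + (F + 2*v)) = (8 + v)*(F + 3*v))
1557 + x(-28, 7)*(-1060) = 1557 + (3*(-28)² + 8*7 + 24*(-28) + 7*(-28))*(-1060) = 1557 + (3*784 + 56 - 672 - 196)*(-1060) = 1557 + (2352 + 56 - 672 - 196)*(-1060) = 1557 + 1540*(-1060) = 1557 - 1632400 = -1630843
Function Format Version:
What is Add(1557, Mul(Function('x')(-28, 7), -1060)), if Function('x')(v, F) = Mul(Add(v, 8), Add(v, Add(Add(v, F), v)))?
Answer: -1630843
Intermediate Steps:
Function('x')(v, F) = Mul(Add(8, v), Add(F, Mul(3, v))) (Function('x')(v, F) = Mul(Add(8, v), Add(v, Add(Add(F, v), v))) = Mul(Add(8, v), Add(v, Add(F, Mul(2, v)))) = Mul(Add(8, v), Add(F, Mul(3, v))))
Add(1557, Mul(Function('x')(-28, 7), -1060)) = Add(1557, Mul(Add(Mul(3, Pow(-28, 2)), Mul(8, 7), Mul(24, -28), Mul(7, -28)), -1060)) = Add(1557, Mul(Add(Mul(3, 784), 56, -672, -196), -1060)) = Add(1557, Mul(Add(2352, 56, -672, -196), -1060)) = Add(1557, Mul(1540, -1060)) = Add(1557, -1632400) = -1630843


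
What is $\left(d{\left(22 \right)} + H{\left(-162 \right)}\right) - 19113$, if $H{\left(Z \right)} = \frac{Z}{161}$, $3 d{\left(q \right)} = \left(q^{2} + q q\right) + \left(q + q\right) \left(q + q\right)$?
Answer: $- \frac{2921507}{161} \approx -18146.0$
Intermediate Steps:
$d{\left(q \right)} = 2 q^{2}$ ($d{\left(q \right)} = \frac{\left(q^{2} + q q\right) + \left(q + q\right) \left(q + q\right)}{3} = \frac{\left(q^{2} + q^{2}\right) + 2 q 2 q}{3} = \frac{2 q^{2} + 4 q^{2}}{3} = \frac{6 q^{2}}{3} = 2 q^{2}$)
$H{\left(Z \right)} = \frac{Z}{161}$ ($H{\left(Z \right)} = Z \frac{1}{161} = \frac{Z}{161}$)
$\left(d{\left(22 \right)} + H{\left(-162 \right)}\right) - 19113 = \left(2 \cdot 22^{2} + \frac{1}{161} \left(-162\right)\right) - 19113 = \left(2 \cdot 484 - \frac{162}{161}\right) - 19113 = \left(968 - \frac{162}{161}\right) - 19113 = \frac{155686}{161} - 19113 = - \frac{2921507}{161}$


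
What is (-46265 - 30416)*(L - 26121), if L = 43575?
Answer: -1338390174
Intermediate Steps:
(-46265 - 30416)*(L - 26121) = (-46265 - 30416)*(43575 - 26121) = -76681*17454 = -1338390174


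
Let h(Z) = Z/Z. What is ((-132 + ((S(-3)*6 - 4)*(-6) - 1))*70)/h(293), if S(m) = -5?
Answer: 4970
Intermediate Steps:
h(Z) = 1
((-132 + ((S(-3)*6 - 4)*(-6) - 1))*70)/h(293) = ((-132 + ((-5*6 - 4)*(-6) - 1))*70)/1 = ((-132 + ((-30 - 4)*(-6) - 1))*70)*1 = ((-132 + (-34*(-6) - 1))*70)*1 = ((-132 + (204 - 1))*70)*1 = ((-132 + 203)*70)*1 = (71*70)*1 = 4970*1 = 4970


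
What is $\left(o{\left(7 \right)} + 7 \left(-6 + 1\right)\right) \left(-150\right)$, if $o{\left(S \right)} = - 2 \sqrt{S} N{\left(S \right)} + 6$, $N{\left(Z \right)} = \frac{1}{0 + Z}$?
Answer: $4350 + \frac{300 \sqrt{7}}{7} \approx 4463.4$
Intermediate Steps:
$N{\left(Z \right)} = \frac{1}{Z}$
$o{\left(S \right)} = 6 - \frac{2}{\sqrt{S}}$ ($o{\left(S \right)} = \frac{\left(-2\right) \sqrt{S}}{S} + 6 = - \frac{2}{\sqrt{S}} + 6 = 6 - \frac{2}{\sqrt{S}}$)
$\left(o{\left(7 \right)} + 7 \left(-6 + 1\right)\right) \left(-150\right) = \left(\left(6 - \frac{2}{\sqrt{7}}\right) + 7 \left(-6 + 1\right)\right) \left(-150\right) = \left(\left(6 - 2 \frac{\sqrt{7}}{7}\right) + 7 \left(-5\right)\right) \left(-150\right) = \left(\left(6 - \frac{2 \sqrt{7}}{7}\right) - 35\right) \left(-150\right) = \left(-29 - \frac{2 \sqrt{7}}{7}\right) \left(-150\right) = 4350 + \frac{300 \sqrt{7}}{7}$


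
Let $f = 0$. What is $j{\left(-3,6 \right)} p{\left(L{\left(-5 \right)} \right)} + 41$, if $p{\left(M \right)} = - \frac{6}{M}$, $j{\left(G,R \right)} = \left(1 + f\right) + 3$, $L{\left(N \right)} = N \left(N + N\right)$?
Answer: $\frac{1013}{25} \approx 40.52$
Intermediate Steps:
$L{\left(N \right)} = 2 N^{2}$ ($L{\left(N \right)} = N 2 N = 2 N^{2}$)
$j{\left(G,R \right)} = 4$ ($j{\left(G,R \right)} = \left(1 + 0\right) + 3 = 1 + 3 = 4$)
$j{\left(-3,6 \right)} p{\left(L{\left(-5 \right)} \right)} + 41 = 4 \left(- \frac{6}{2 \left(-5\right)^{2}}\right) + 41 = 4 \left(- \frac{6}{2 \cdot 25}\right) + 41 = 4 \left(- \frac{6}{50}\right) + 41 = 4 \left(\left(-6\right) \frac{1}{50}\right) + 41 = 4 \left(- \frac{3}{25}\right) + 41 = - \frac{12}{25} + 41 = \frac{1013}{25}$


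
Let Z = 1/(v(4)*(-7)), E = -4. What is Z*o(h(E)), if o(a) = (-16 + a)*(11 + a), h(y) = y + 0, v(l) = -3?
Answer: -20/3 ≈ -6.6667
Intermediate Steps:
h(y) = y
Z = 1/21 (Z = 1/(-3*(-7)) = 1/21 ≈ 0.047619)
Z*o(h(E)) = (-176 + (-4)**2 - 5*(-4))/21 = (-176 + 16 + 20)/21 = (1/21)*(-140) = -20/3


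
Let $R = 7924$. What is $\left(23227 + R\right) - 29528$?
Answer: $1623$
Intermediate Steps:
$\left(23227 + R\right) - 29528 = \left(23227 + 7924\right) - 29528 = 31151 - 29528 = 1623$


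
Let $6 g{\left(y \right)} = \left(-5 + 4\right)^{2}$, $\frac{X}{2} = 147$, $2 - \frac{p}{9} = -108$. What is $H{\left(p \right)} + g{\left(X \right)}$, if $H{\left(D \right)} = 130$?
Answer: $\frac{781}{6} \approx 130.17$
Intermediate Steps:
$p = 990$ ($p = 18 - -972 = 18 + 972 = 990$)
$X = 294$ ($X = 2 \cdot 147 = 294$)
$g{\left(y \right)} = \frac{1}{6}$ ($g{\left(y \right)} = \frac{\left(-5 + 4\right)^{2}}{6} = \frac{\left(-1\right)^{2}}{6} = \frac{1}{6} \cdot 1 = \frac{1}{6}$)
$H{\left(p \right)} + g{\left(X \right)} = 130 + \frac{1}{6} = \frac{781}{6}$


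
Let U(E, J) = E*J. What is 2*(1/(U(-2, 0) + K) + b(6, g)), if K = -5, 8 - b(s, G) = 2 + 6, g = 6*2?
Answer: -2/5 ≈ -0.40000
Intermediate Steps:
g = 12
b(s, G) = 0 (b(s, G) = 8 - (2 + 6) = 8 - 1*8 = 8 - 8 = 0)
2*(1/(U(-2, 0) + K) + b(6, g)) = 2*(1/(-2*0 - 5) + 0) = 2*(1/(0 - 5) + 0) = 2*(1/(-5) + 0) = 2*(-1/5 + 0) = 2*(-1/5) = -2/5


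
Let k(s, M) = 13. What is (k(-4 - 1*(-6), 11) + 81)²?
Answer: 8836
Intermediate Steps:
(k(-4 - 1*(-6), 11) + 81)² = (13 + 81)² = 94² = 8836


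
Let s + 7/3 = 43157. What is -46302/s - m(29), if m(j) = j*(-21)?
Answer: 39352335/64732 ≈ 607.93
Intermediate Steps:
s = 129464/3 (s = -7/3 + 43157 = 129464/3 ≈ 43155.)
m(j) = -21*j
-46302/s - m(29) = -46302/129464/3 - (-21)*29 = -46302*3/129464 - 1*(-609) = -69453/64732 + 609 = 39352335/64732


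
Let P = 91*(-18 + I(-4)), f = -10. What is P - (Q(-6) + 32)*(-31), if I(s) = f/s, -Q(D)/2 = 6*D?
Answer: 3627/2 ≈ 1813.5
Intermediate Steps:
Q(D) = -12*D
I(s) = -10/s
P = -2821/2 (P = 91*(-18 - 10/(-4)) = 91*(-18 - 10*(-¼)) = 91*(-18 + 5/2) = 91*(-31/2) = -2821/2 ≈ -1410.5)
P - (Q(-6) + 32)*(-31) = -2821/2 - (-12*(-6) + 32)*(-31) = -2821/2 - (72 + 32)*(-31) = -2821/2 - 104*(-31) = -2821/2 - 1*(-3224) = -2821/2 + 3224 = 3627/2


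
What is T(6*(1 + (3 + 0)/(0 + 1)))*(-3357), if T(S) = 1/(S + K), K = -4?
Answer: -3357/20 ≈ -167.85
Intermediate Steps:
T(S) = 1/(-4 + S) (T(S) = 1/(S - 4) = 1/(-4 + S))
T(6*(1 + (3 + 0)/(0 + 1)))*(-3357) = -3357/(-4 + 6*(1 + (3 + 0)/(0 + 1))) = -3357/(-4 + 6*(1 + 3/1)) = -3357/(-4 + 6*(1 + 3*1)) = -3357/(-4 + 6*(1 + 3)) = -3357/(-4 + 6*4) = -3357/(-4 + 24) = -3357/20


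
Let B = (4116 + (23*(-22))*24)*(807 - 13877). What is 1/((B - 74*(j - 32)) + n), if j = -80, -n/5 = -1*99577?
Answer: 1/105432133 ≈ 9.4848e-9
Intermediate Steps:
n = 497885 (n = -(-5)*99577 = -5*(-99577) = 497885)
B = 104925960 (B = (4116 - 506*24)*(-13070) = (4116 - 12144)*(-13070) = -8028*(-13070) = 104925960)
1/((B - 74*(j - 32)) + n) = 1/((104925960 - 74*(-80 - 32)) + 497885) = 1/((104925960 - 74*(-112)) + 497885) = 1/((104925960 - 1*(-8288)) + 497885) = 1/((104925960 + 8288) + 497885) = 1/(104934248 + 497885) = 1/105432133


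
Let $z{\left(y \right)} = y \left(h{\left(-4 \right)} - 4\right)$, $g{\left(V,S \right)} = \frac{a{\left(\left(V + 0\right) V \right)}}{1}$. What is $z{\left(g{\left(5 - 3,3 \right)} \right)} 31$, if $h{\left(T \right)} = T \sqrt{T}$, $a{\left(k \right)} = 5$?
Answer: $-620 - 1240 i \approx -620.0 - 1240.0 i$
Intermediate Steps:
$h{\left(T \right)} = T^{\frac{3}{2}}$
$g{\left(V,S \right)} = 5$ ($g{\left(V,S \right)} = \frac{5}{1} = 5 \cdot 1 = 5$)
$z{\left(y \right)} = y \left(-4 - 8 i\right)$ ($z{\left(y \right)} = y \left(\left(-4\right)^{\frac{3}{2}} - 4\right) = y \left(- 8 i - 4\right) = y \left(-4 - 8 i\right)$)
$z{\left(g{\left(5 - 3,3 \right)} \right)} 31 = 5 \left(-4 - 8 i\right) 31 = \left(-20 - 40 i\right) 31 = -620 - 1240 i$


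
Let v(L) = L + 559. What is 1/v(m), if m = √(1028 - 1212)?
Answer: 559/312665 - 2*I*√46/312665 ≈ 0.0017879 - 4.3384e-5*I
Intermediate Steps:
m = 2*I*√46 (m = √(-184) = 2*I*√46 ≈ 13.565*I)
v(L) = 559 + L
1/v(m) = 1/(559 + 2*I*√46)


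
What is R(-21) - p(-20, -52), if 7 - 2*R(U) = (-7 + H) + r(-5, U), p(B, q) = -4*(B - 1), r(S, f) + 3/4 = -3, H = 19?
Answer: -677/8 ≈ -84.625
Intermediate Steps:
r(S, f) = -15/4 (r(S, f) = -3/4 - 3 = -15/4)
p(B, q) = 4 - 4*B (p(B, q) = -4*(-1 + B) = 4 - 4*B)
R(U) = -5/8 (R(U) = 7/2 - ((-7 + 19) - 15/4)/2 = 7/2 - (12 - 15/4)/2 = 7/2 - 1/2*33/4 = 7/2 - 33/8 = -5/8)
R(-21) - p(-20, -52) = -5/8 - (4 - 4*(-20)) = -5/8 - (4 + 80) = -5/8 - 1*84 = -5/8 - 84 = -677/8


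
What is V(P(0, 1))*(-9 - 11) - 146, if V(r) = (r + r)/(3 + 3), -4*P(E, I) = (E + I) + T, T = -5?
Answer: -458/3 ≈ -152.67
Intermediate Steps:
P(E, I) = 5/4 - E/4 - I/4 (P(E, I) = -((E + I) - 5)/4 = -(-5 + E + I)/4 = 5/4 - E/4 - I/4)
V(r) = r/3 (V(r) = (2*r)/6 = (2*r)*(⅙) = r/3)
V(P(0, 1))*(-9 - 11) - 146 = ((5/4 - ¼*0 - ¼*1)/3)*(-9 - 11) - 146 = ((5/4 + 0 - ¼)/3)*(-20) - 146 = ((⅓)*1)*(-20) - 146 = (⅓)*(-20) - 146 = -20/3 - 146 = -458/3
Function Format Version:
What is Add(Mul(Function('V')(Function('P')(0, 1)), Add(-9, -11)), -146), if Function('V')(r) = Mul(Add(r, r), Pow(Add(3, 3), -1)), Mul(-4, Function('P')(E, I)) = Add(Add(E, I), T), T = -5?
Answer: Rational(-458, 3) ≈ -152.67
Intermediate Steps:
Function('P')(E, I) = Add(Rational(5, 4), Mul(Rational(-1, 4), E), Mul(Rational(-1, 4), I)) (Function('P')(E, I) = Mul(Rational(-1, 4), Add(Add(E, I), -5)) = Mul(Rational(-1, 4), Add(-5, E, I)) = Add(Rational(5, 4), Mul(Rational(-1, 4), E), Mul(Rational(-1, 4), I)))
Function('V')(r) = Mul(Rational(1, 3), r) (Function('V')(r) = Mul(Mul(2, r), Pow(6, -1)) = Mul(Mul(2, r), Rational(1, 6)) = Mul(Rational(1, 3), r))
Add(Mul(Function('V')(Function('P')(0, 1)), Add(-9, -11)), -146) = Add(Mul(Mul(Rational(1, 3), Add(Rational(5, 4), Mul(Rational(-1, 4), 0), Mul(Rational(-1, 4), 1))), Add(-9, -11)), -146) = Add(Mul(Mul(Rational(1, 3), Add(Rational(5, 4), 0, Rational(-1, 4))), -20), -146) = Add(Mul(Mul(Rational(1, 3), 1), -20), -146) = Add(Mul(Rational(1, 3), -20), -146) = Add(Rational(-20, 3), -146) = Rational(-458, 3)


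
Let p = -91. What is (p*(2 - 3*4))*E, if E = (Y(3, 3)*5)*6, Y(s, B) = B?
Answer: 81900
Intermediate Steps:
E = 90 (E = (3*5)*6 = 15*6 = 90)
(p*(2 - 3*4))*E = -91*(2 - 3*4)*90 = -91*(2 - 12)*90 = -91*(-10)*90 = 910*90 = 81900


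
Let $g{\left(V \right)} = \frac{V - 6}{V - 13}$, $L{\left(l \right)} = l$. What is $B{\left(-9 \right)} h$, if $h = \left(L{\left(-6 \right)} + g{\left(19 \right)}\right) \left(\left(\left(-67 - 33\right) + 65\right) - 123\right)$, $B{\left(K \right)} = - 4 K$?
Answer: $21804$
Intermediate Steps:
$g{\left(V \right)} = \frac{-6 + V}{-13 + V}$
$h = \frac{1817}{3}$ ($h = \left(-6 + \frac{-6 + 19}{-13 + 19}\right) \left(\left(\left(-67 - 33\right) + 65\right) - 123\right) = \left(-6 + \frac{1}{6} \cdot 13\right) \left(\left(-100 + 65\right) - 123\right) = \left(-6 + \frac{1}{6} \cdot 13\right) \left(-35 - 123\right) = \left(-6 + \frac{13}{6}\right) \left(-158\right) = \left(- \frac{23}{6}\right) \left(-158\right) = \frac{1817}{3} \approx 605.67$)
$B{\left(-9 \right)} h = \left(-4\right) \left(-9\right) \frac{1817}{3} = 36 \cdot \frac{1817}{3} = 21804$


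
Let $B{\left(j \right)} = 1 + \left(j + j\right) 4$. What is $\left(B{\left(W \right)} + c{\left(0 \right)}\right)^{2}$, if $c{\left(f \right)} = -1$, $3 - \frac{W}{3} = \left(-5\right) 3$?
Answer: $186624$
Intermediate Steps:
$W = 54$ ($W = 9 - 3 \left(\left(-5\right) 3\right) = 9 - -45 = 9 + 45 = 54$)
$B{\left(j \right)} = 1 + 8 j$ ($B{\left(j \right)} = 1 + 2 j 4 = 1 + 8 j$)
$\left(B{\left(W \right)} + c{\left(0 \right)}\right)^{2} = \left(\left(1 + 8 \cdot 54\right) - 1\right)^{2} = \left(\left(1 + 432\right) - 1\right)^{2} = \left(433 - 1\right)^{2} = 432^{2} = 186624$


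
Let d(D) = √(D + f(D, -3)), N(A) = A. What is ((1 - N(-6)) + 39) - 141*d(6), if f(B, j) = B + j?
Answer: -377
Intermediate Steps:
d(D) = √(-3 + 2*D) (d(D) = √(D + (D - 3)) = √(D + (-3 + D)) = √(-3 + 2*D))
((1 - N(-6)) + 39) - 141*d(6) = ((1 - 1*(-6)) + 39) - 141*√(-3 + 2*6) = ((1 + 6) + 39) - 141*√(-3 + 12) = (7 + 39) - 141*√9 = 46 - 141*3 = 46 - 423 = -377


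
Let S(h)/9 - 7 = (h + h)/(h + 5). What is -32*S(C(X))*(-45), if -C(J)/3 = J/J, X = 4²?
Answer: 51840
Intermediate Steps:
X = 16
C(J) = -3 (C(J) = -3*J/J = -3*1 = -3)
S(h) = 63 + 18*h/(5 + h) (S(h) = 63 + 9*((h + h)/(h + 5)) = 63 + 9*((2*h)/(5 + h)) = 63 + 9*(2*h/(5 + h)) = 63 + 18*h/(5 + h))
-32*S(C(X))*(-45) = -288*(35 + 9*(-3))/(5 - 3)*(-45) = -288*(35 - 27)/2*(-45) = -288*8/2*(-45) = -32*36*(-45) = -1152*(-45) = 51840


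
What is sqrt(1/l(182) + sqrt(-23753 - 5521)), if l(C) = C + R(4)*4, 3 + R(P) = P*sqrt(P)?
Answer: sqrt(202 + 40804*I*sqrt(29274))/202 ≈ 9.2494 + 9.2491*I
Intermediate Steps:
R(P) = -3 + P**(3/2) (R(P) = -3 + P*sqrt(P) = -3 + P**(3/2))
l(C) = 20 + C (l(C) = C + (-3 + 4**(3/2))*4 = C + (-3 + 8)*4 = C + 5*4 = C + 20 = 20 + C)
sqrt(1/l(182) + sqrt(-23753 - 5521)) = sqrt(1/(20 + 182) + sqrt(-23753 - 5521)) = sqrt(1/202 + sqrt(-29274)) = sqrt(1/202 + I*sqrt(29274))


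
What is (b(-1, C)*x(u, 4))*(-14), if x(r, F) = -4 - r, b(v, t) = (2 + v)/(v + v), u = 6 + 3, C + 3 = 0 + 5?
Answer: -91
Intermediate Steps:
C = 2 (C = -3 + (0 + 5) = -3 + 5 = 2)
u = 9
b(v, t) = (2 + v)/(2*v) (b(v, t) = (2 + v)/((2*v)) = (2 + v)*(1/(2*v)) = (2 + v)/(2*v))
(b(-1, C)*x(u, 4))*(-14) = (((½)*(2 - 1)/(-1))*(-4 - 1*9))*(-14) = (((½)*(-1)*1)*(-4 - 9))*(-14) = -½*(-13)*(-14) = (13/2)*(-14) = -91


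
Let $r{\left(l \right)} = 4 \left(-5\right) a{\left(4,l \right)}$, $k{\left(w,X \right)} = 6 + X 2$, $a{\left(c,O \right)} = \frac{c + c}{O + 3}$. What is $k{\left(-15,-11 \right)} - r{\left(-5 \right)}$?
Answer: $-96$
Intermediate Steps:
$a{\left(c,O \right)} = \frac{2 c}{3 + O}$
$k{\left(w,X \right)} = 6 + 2 X$
$r{\left(l \right)} = - \frac{160}{3 + l}$ ($r{\left(l \right)} = 4 \left(-5\right) 2 \cdot 4 \frac{1}{3 + l} = - 20 \frac{8}{3 + l} = - \frac{160}{3 + l}$)
$k{\left(-15,-11 \right)} - r{\left(-5 \right)} = \left(6 + 2 \left(-11\right)\right) - - \frac{160}{3 - 5} = \left(6 - 22\right) - - \frac{160}{-2} = -16 - \left(-160\right) \left(- \frac{1}{2}\right) = -16 - 80 = -96$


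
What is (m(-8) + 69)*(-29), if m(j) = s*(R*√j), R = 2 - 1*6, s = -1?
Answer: -2001 - 232*I*√2 ≈ -2001.0 - 328.1*I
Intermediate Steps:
R = -4 (R = 2 - 6 = -4)
m(j) = 4*√j (m(j) = -(-4)*√j = 4*√j)
(m(-8) + 69)*(-29) = (4*√(-8) + 69)*(-29) = (4*(2*I*√2) + 69)*(-29) = (8*I*√2 + 69)*(-29) = (69 + 8*I*√2)*(-29) = -2001 - 232*I*√2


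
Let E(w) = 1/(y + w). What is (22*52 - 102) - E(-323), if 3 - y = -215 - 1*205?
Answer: 104199/100 ≈ 1042.0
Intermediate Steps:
y = 423 (y = 3 - (-215 - 1*205) = 3 - (-215 - 205) = 3 - 1*(-420) = 3 + 420 = 423)
E(w) = 1/(423 + w)
(22*52 - 102) - E(-323) = (22*52 - 102) - 1/(423 - 323) = (1144 - 102) - 1/100 = 1042 - 1*1/100 = 1042 - 1/100 = 104199/100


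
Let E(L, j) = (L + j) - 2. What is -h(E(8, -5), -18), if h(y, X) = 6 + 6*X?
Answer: 102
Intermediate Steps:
E(L, j) = -2 + L + j
-h(E(8, -5), -18) = -(6 + 6*(-18)) = -(6 - 108) = -1*(-102) = 102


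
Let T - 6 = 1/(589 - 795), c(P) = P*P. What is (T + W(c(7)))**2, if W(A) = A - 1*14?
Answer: 71318025/42436 ≈ 1680.6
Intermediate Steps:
c(P) = P**2
T = 1235/206 (T = 6 + 1/(589 - 795) = 6 + 1/(-206) = 6 - 1/206 = 1235/206 ≈ 5.9951)
W(A) = -14 + A (W(A) = A - 14 = -14 + A)
(T + W(c(7)))**2 = (1235/206 + (-14 + 7**2))**2 = (1235/206 + (-14 + 49))**2 = (1235/206 + 35)**2 = (8445/206)**2 = 71318025/42436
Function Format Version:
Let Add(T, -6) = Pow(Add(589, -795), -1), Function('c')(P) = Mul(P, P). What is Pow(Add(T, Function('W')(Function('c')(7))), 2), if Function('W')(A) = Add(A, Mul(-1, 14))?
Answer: Rational(71318025, 42436) ≈ 1680.6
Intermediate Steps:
Function('c')(P) = Pow(P, 2)
T = Rational(1235, 206) (T = Add(6, Pow(Add(589, -795), -1)) = Add(6, Pow(-206, -1)) = Add(6, Rational(-1, 206)) = Rational(1235, 206) ≈ 5.9951)
Function('W')(A) = Add(-14, A) (Function('W')(A) = Add(A, -14) = Add(-14, A))
Pow(Add(T, Function('W')(Function('c')(7))), 2) = Pow(Add(Rational(1235, 206), Add(-14, Pow(7, 2))), 2) = Pow(Add(Rational(1235, 206), Add(-14, 49)), 2) = Pow(Add(Rational(1235, 206), 35), 2) = Pow(Rational(8445, 206), 2) = Rational(71318025, 42436)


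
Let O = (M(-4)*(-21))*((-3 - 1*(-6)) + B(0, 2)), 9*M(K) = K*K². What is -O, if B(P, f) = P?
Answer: -448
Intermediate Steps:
M(K) = K³/9 (M(K) = (K*K²)/9 = K³/9)
O = 448 (O = (((⅑)*(-4)³)*(-21))*((-3 - 1*(-6)) + 0) = (((⅑)*(-64))*(-21))*((-3 + 6) + 0) = (-64/9*(-21))*(3 + 0) = (448/3)*3 = 448)
-O = -1*448 = -448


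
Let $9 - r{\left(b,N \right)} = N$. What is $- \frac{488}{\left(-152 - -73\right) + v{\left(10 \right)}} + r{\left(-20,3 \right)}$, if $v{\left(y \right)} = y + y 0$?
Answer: $\frac{902}{69} \approx 13.072$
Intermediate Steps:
$v{\left(y \right)} = y$ ($v{\left(y \right)} = y + 0 = y$)
$r{\left(b,N \right)} = 9 - N$
$- \frac{488}{\left(-152 - -73\right) + v{\left(10 \right)}} + r{\left(-20,3 \right)} = - \frac{488}{\left(-152 - -73\right) + 10} + \left(9 - 3\right) = - \frac{488}{\left(-152 + 73\right) + 10} + \left(9 - 3\right) = - \frac{488}{-79 + 10} + 6 = - \frac{488}{-69} + 6 = \left(-488\right) \left(- \frac{1}{69}\right) + 6 = \frac{488}{69} + 6 = \frac{902}{69}$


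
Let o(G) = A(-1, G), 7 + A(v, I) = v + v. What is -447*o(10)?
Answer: 4023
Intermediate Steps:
A(v, I) = -7 + 2*v (A(v, I) = -7 + (v + v) = -7 + 2*v)
o(G) = -9 (o(G) = -7 + 2*(-1) = -7 - 2 = -9)
-447*o(10) = -447*(-9) = 4023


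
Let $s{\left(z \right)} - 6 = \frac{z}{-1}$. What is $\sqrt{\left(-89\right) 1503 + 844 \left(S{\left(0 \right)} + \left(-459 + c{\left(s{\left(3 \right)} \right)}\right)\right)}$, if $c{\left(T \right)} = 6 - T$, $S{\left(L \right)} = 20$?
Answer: $i \sqrt{501751} \approx 708.34 i$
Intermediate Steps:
$s{\left(z \right)} = 6 - z$ ($s{\left(z \right)} = 6 + \frac{z}{-1} = 6 + z \left(-1\right) = 6 - z$)
$\sqrt{\left(-89\right) 1503 + 844 \left(S{\left(0 \right)} + \left(-459 + c{\left(s{\left(3 \right)} \right)}\right)\right)} = \sqrt{\left(-89\right) 1503 + 844 \left(20 + \left(-459 + \left(6 - \left(6 - 3\right)\right)\right)\right)} = \sqrt{-133767 + 844 \left(20 + \left(-459 + \left(6 - \left(6 - 3\right)\right)\right)\right)} = \sqrt{-133767 + 844 \left(20 + \left(-459 + \left(6 - 3\right)\right)\right)} = \sqrt{-133767 + 844 \left(20 + \left(-459 + 3\right)\right)} = \sqrt{-133767 + 844 \left(20 - 456\right)} = \sqrt{-133767 + 844 \left(-436\right)} = \sqrt{-133767 - 367984} = \sqrt{-501751} = i \sqrt{501751}$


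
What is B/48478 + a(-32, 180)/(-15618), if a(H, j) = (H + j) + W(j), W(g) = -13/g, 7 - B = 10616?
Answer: -15557634433/68141646360 ≈ -0.22831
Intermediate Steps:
B = -10609 (B = 7 - 1*10616 = 7 - 10616 = -10609)
a(H, j) = H + j - 13/j (a(H, j) = (H + j) - 13/j = H + j - 13/j)
B/48478 + a(-32, 180)/(-15618) = -10609/48478 + (-32 + 180 - 13/180)/(-15618) = -10609*1/48478 + (-32 + 180 - 13*1/180)*(-1/15618) = -10609/48478 + (-32 + 180 - 13/180)*(-1/15618) = -10609/48478 + (26627/180)*(-1/15618) = -10609/48478 - 26627/2811240 = -15557634433/68141646360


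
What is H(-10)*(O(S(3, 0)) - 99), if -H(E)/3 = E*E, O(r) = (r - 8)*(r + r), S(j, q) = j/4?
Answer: 65925/2 ≈ 32963.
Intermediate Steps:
S(j, q) = j/4 (S(j, q) = j*(1/4) = j/4)
O(r) = 2*r*(-8 + r) (O(r) = (-8 + r)*(2*r) = 2*r*(-8 + r))
H(E) = -3*E**2 (H(E) = -3*E*E = -3*E**2)
H(-10)*(O(S(3, 0)) - 99) = (-3*(-10)**2)*(2*((1/4)*3)*(-8 + (1/4)*3) - 99) = (-3*100)*(2*(3/4)*(-8 + 3/4) - 99) = -300*(2*(3/4)*(-29/4) - 99) = -300*(-87/8 - 99) = -300*(-879/8) = 65925/2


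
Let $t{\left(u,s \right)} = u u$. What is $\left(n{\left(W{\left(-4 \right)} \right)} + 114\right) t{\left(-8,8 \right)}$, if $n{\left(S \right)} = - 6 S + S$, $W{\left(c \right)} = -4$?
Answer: $8576$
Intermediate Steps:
$t{\left(u,s \right)} = u^{2}$
$n{\left(S \right)} = - 5 S$
$\left(n{\left(W{\left(-4 \right)} \right)} + 114\right) t{\left(-8,8 \right)} = \left(\left(-5\right) \left(-4\right) + 114\right) \left(-8\right)^{2} = \left(20 + 114\right) 64 = 134 \cdot 64 = 8576$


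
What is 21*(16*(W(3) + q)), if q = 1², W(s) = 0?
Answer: 336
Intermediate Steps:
q = 1
21*(16*(W(3) + q)) = 21*(16*(0 + 1)) = 21*(16*1) = 21*16 = 336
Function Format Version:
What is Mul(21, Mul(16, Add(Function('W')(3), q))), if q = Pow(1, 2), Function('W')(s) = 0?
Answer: 336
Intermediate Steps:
q = 1
Mul(21, Mul(16, Add(Function('W')(3), q))) = Mul(21, Mul(16, Add(0, 1))) = Mul(21, Mul(16, 1)) = Mul(21, 16) = 336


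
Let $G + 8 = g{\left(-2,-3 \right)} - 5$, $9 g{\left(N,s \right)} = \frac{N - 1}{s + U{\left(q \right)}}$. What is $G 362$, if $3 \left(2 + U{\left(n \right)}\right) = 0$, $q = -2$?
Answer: $- \frac{70228}{15} \approx -4681.9$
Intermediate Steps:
$U{\left(n \right)} = -2$ ($U{\left(n \right)} = -2 + \frac{1}{3} \cdot 0 = -2 + 0 = -2$)
$g{\left(N,s \right)} = \frac{-1 + N}{9 \left(-2 + s\right)}$ ($g{\left(N,s \right)} = \frac{\left(N - 1\right) \frac{1}{s - 2}}{9} = \frac{\left(-1 + N\right) \frac{1}{-2 + s}}{9} = \frac{\frac{1}{-2 + s} \left(-1 + N\right)}{9} = \frac{-1 + N}{9 \left(-2 + s\right)}$)
$G = - \frac{194}{15}$ ($G = -8 - \left(5 - \frac{-1 - 2}{9 \left(-2 - 3\right)}\right) = -8 - \left(5 - \frac{1}{9} \frac{1}{-5} \left(-3\right)\right) = -8 - \left(5 + \frac{1}{45} \left(-3\right)\right) = -8 + \left(\frac{1}{15} - 5\right) = -8 - \frac{74}{15} = - \frac{194}{15} \approx -12.933$)
$G 362 = \left(- \frac{194}{15}\right) 362 = - \frac{70228}{15}$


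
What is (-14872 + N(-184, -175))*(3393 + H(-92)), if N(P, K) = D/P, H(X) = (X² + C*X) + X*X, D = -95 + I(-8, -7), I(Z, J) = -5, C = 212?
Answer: -558899079/46 ≈ -1.2150e+7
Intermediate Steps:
D = -100 (D = -95 - 5 = -100)
H(X) = 2*X² + 212*X (H(X) = (X² + 212*X) + X*X = (X² + 212*X) + X² = 2*X² + 212*X)
N(P, K) = -100/P
(-14872 + N(-184, -175))*(3393 + H(-92)) = (-14872 - 100/(-184))*(3393 + 2*(-92)*(106 - 92)) = (-14872 - 100*(-1/184))*(3393 + 2*(-92)*14) = (-14872 + 25/46)*(3393 - 2576) = -684087/46*817 = -558899079/46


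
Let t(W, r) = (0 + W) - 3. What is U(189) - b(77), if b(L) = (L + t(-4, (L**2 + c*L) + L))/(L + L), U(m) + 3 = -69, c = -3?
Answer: -797/11 ≈ -72.455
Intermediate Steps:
U(m) = -72 (U(m) = -3 - 69 = -72)
t(W, r) = -3 + W (t(W, r) = W - 3 = -3 + W)
b(L) = (-7 + L)/(2*L) (b(L) = (L + (-3 - 4))/(L + L) = (L - 7)/((2*L)) = (-7 + L)*(1/(2*L)) = (-7 + L)/(2*L))
U(189) - b(77) = -72 - (-7 + 77)/(2*77) = -72 - 70/(2*77) = -72 - 1*5/11 = -72 - 5/11 = -797/11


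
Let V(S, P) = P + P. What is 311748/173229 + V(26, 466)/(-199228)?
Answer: 5162290093/2876005601 ≈ 1.7950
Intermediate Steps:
V(S, P) = 2*P
311748/173229 + V(26, 466)/(-199228) = 311748/173229 + (2*466)/(-199228) = 311748*(1/173229) + 932*(-1/199228) = 103916/57743 - 233/49807 = 5162290093/2876005601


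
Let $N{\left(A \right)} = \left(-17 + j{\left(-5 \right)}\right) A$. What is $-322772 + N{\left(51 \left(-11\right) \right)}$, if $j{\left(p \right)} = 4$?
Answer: $-315479$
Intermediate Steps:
$N{\left(A \right)} = - 13 A$ ($N{\left(A \right)} = \left(-17 + 4\right) A = - 13 A$)
$-322772 + N{\left(51 \left(-11\right) \right)} = -322772 - 13 \cdot 51 \left(-11\right) = -322772 - -7293 = -322772 + 7293 = -315479$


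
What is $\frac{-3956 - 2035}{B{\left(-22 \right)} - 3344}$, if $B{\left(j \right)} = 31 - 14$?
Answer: $\frac{1997}{1109} \approx 1.8007$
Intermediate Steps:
$B{\left(j \right)} = 17$
$\frac{-3956 - 2035}{B{\left(-22 \right)} - 3344} = \frac{-3956 - 2035}{17 - 3344} = - \frac{5991}{-3327} = \left(-5991\right) \left(- \frac{1}{3327}\right) = \frac{1997}{1109}$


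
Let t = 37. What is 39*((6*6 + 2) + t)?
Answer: 2925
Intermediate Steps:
39*((6*6 + 2) + t) = 39*((6*6 + 2) + 37) = 39*((36 + 2) + 37) = 39*(38 + 37) = 39*75 = 2925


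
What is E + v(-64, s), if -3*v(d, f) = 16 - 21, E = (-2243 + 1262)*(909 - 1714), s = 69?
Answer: 2369120/3 ≈ 7.8971e+5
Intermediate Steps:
E = 789705 (E = -981*(-805) = 789705)
v(d, f) = 5/3 (v(d, f) = -(16 - 21)/3 = -⅓*(-5) = 5/3)
E + v(-64, s) = 789705 + 5/3 = 2369120/3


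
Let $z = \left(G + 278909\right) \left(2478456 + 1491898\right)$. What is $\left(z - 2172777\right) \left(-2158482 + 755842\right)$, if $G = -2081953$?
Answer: $10041114216838331920$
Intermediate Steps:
$z = -7158722957576$ ($z = \left(-2081953 + 278909\right) \left(2478456 + 1491898\right) = \left(-1803044\right) 3970354 = -7158722957576$)
$\left(z - 2172777\right) \left(-2158482 + 755842\right) = \left(-7158722957576 - 2172777\right) \left(-2158482 + 755842\right) = \left(-7158725130353\right) \left(-1402640\right) = 10041114216838331920$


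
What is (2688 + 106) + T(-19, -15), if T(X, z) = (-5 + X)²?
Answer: 3370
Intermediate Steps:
(2688 + 106) + T(-19, -15) = (2688 + 106) + (-5 - 19)² = 2794 + (-24)² = 2794 + 576 = 3370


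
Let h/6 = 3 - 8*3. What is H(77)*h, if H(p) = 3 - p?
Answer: 9324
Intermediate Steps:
h = -126 (h = 6*(3 - 8*3) = 6*(3 - 24) = 6*(-21) = -126)
H(77)*h = (3 - 1*77)*(-126) = (3 - 77)*(-126) = -74*(-126) = 9324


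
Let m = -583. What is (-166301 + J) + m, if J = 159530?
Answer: -7354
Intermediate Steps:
(-166301 + J) + m = (-166301 + 159530) - 583 = -6771 - 583 = -7354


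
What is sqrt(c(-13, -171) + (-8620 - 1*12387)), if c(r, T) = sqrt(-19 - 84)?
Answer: sqrt(-21007 + I*sqrt(103)) ≈ 0.035 + 144.94*I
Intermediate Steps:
c(r, T) = I*sqrt(103) (c(r, T) = sqrt(-103) = I*sqrt(103))
sqrt(c(-13, -171) + (-8620 - 1*12387)) = sqrt(I*sqrt(103) + (-8620 - 1*12387)) = sqrt(I*sqrt(103) + (-8620 - 12387)) = sqrt(I*sqrt(103) - 21007) = sqrt(-21007 + I*sqrt(103))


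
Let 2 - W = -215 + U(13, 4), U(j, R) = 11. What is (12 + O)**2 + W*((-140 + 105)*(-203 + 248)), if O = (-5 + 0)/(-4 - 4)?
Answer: -20754599/64 ≈ -3.2429e+5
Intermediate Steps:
O = 5/8 (O = -5/(-8) = -5*(-1/8) = 5/8 ≈ 0.62500)
W = 206 (W = 2 - (-215 + 11) = 2 - 1*(-204) = 2 + 204 = 206)
(12 + O)**2 + W*((-140 + 105)*(-203 + 248)) = (12 + 5/8)**2 + 206*((-140 + 105)*(-203 + 248)) = (101/8)**2 + 206*(-35*45) = 10201/64 + 206*(-1575) = 10201/64 - 324450 = -20754599/64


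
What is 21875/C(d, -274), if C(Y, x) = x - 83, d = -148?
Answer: -3125/51 ≈ -61.275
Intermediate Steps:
C(Y, x) = -83 + x
21875/C(d, -274) = 21875/(-83 - 274) = 21875/(-357) = 21875*(-1/357) = -3125/51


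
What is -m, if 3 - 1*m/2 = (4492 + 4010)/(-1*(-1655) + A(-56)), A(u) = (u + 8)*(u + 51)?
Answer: 5634/1895 ≈ 2.9731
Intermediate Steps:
A(u) = (8 + u)*(51 + u)
m = -5634/1895 (m = 6 - 2*(4492 + 4010)/(-1*(-1655) + (408 + (-56)² + 59*(-56))) = 6 - 17004/(1655 + (408 + 3136 - 3304)) = 6 - 17004/(1655 + 240) = 6 - 17004/1895 = -5634/1895 ≈ -2.9731)
-m = -1*(-5634/1895) = 5634/1895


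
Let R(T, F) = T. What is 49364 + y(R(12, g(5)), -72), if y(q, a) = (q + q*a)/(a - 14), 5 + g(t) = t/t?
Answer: 2123078/43 ≈ 49374.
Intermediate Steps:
g(t) = -4 (g(t) = -5 + t/t = -5 + 1 = -4)
y(q, a) = (q + a*q)/(-14 + a)
49364 + y(R(12, g(5)), -72) = 49364 + 12*(1 - 72)/(-14 - 72) = 49364 + 12*(-71)/(-86) = 49364 + 12*(-1/86)*(-71) = 49364 + 426/43 = 2123078/43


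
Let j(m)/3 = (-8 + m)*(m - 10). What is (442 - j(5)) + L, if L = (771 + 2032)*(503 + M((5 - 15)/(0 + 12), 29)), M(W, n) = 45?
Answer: 1536441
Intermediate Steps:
j(m) = 3*(-10 + m)*(-8 + m) (j(m) = 3*((-8 + m)*(m - 10)) = 3*((-8 + m)*(-10 + m)) = 3*((-10 + m)*(-8 + m)) = 3*(-10 + m)*(-8 + m))
L = 1536044 (L = (771 + 2032)*(503 + 45) = 2803*548 = 1536044)
(442 - j(5)) + L = (442 - (240 - 54*5 + 3*5²)) + 1536044 = (442 - (240 - 270 + 3*25)) + 1536044 = (442 - (240 - 270 + 75)) + 1536044 = (442 - 1*45) + 1536044 = (442 - 45) + 1536044 = 397 + 1536044 = 1536441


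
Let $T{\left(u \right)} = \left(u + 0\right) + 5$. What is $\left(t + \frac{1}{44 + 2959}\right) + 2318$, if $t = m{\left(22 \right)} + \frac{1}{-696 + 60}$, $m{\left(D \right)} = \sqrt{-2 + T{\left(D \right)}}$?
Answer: $\frac{492968213}{212212} \approx 2323.0$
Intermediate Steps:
$T{\left(u \right)} = 5 + u$ ($T{\left(u \right)} = u + 5 = 5 + u$)
$m{\left(D \right)} = \sqrt{3 + D}$ ($m{\left(D \right)} = \sqrt{-2 + \left(5 + D\right)} = \sqrt{3 + D}$)
$t = \frac{3179}{636}$ ($t = \sqrt{3 + 22} + \frac{1}{-696 + 60} = \sqrt{25} + \frac{1}{-636} = 5 - \frac{1}{636} = \frac{3179}{636} \approx 4.9984$)
$\left(t + \frac{1}{44 + 2959}\right) + 2318 = \left(\frac{3179}{636} + \frac{1}{44 + 2959}\right) + 2318 = \left(\frac{3179}{636} + \frac{1}{3003}\right) + 2318 = \frac{1060797}{212212} + 2318 = \frac{492968213}{212212}$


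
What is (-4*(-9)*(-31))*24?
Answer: -26784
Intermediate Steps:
(-4*(-9)*(-31))*24 = (36*(-31))*24 = -1116*24 = -26784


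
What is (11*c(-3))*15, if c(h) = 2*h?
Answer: -990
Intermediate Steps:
(11*c(-3))*15 = (11*(2*(-3)))*15 = (11*(-6))*15 = -66*15 = -990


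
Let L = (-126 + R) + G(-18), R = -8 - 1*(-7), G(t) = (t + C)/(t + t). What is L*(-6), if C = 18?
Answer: 762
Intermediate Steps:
G(t) = (18 + t)/(2*t) (G(t) = (t + 18)/(t + t) = (18 + t)/((2*t)) = (18 + t)*(1/(2*t)) = (18 + t)/(2*t))
R = -1 (R = -8 + 7 = -1)
L = -127 (L = (-126 - 1) + (½)*(18 - 18)/(-18) = -127 + (½)*(-1/18)*0 = -127 + 0 = -127)
L*(-6) = -127*(-6) = 762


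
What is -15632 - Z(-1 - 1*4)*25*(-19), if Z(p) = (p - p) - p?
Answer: -13257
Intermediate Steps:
Z(p) = -p (Z(p) = 0 - p = -p)
-15632 - Z(-1 - 1*4)*25*(-19) = -15632 - -(-1 - 1*4)*25*(-19) = -15632 - -(-1 - 4)*25*(-19) = -15632 - -1*(-5)*25*(-19) = -15632 - 5*25*(-19) = -15632 - 125*(-19) = -15632 - 1*(-2375) = -15632 + 2375 = -13257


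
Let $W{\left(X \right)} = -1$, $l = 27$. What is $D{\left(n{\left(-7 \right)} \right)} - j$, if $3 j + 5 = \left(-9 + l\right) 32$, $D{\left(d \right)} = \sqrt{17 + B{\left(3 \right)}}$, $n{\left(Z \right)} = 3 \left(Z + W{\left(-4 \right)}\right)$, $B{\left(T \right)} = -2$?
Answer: $- \frac{571}{3} + \sqrt{15} \approx -186.46$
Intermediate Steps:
$n{\left(Z \right)} = -3 + 3 Z$ ($n{\left(Z \right)} = 3 \left(Z - 1\right) = 3 \left(-1 + Z\right) = -3 + 3 Z$)
$D{\left(d \right)} = \sqrt{15}$ ($D{\left(d \right)} = \sqrt{17 - 2} = \sqrt{15}$)
$j = \frac{571}{3}$ ($j = - \frac{5}{3} + \frac{\left(-9 + 27\right) 32}{3} = - \frac{5}{3} + \frac{18 \cdot 32}{3} = - \frac{5}{3} + \frac{1}{3} \cdot 576 = - \frac{5}{3} + 192 = \frac{571}{3} \approx 190.33$)
$D{\left(n{\left(-7 \right)} \right)} - j = \sqrt{15} - \frac{571}{3} = - \frac{571}{3} + \sqrt{15}$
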